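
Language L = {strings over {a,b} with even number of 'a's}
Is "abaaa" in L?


count('a') = 4; 4 mod 2 = 0

Yes, "abaaa" is in L


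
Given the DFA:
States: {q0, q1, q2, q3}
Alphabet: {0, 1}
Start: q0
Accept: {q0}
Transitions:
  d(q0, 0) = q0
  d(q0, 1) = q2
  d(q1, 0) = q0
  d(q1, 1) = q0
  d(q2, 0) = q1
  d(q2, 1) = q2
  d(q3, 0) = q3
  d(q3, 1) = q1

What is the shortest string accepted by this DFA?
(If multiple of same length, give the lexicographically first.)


BFS by string length (lex-first path to each state shown):
  len 0: q0<-""
Found accept state at length 0.

"" (empty string)


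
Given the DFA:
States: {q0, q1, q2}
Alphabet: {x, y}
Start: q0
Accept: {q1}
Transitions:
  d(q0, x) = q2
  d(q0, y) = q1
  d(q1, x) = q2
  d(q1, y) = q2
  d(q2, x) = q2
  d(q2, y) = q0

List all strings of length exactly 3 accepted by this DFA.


All strings of length 3: 8 total
Accepted: 1

"xyy"


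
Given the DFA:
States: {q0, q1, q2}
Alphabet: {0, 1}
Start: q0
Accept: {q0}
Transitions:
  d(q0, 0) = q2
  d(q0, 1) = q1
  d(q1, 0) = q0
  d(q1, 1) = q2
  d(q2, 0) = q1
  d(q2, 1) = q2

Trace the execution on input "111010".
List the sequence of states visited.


Input: 111010
d(q0, 1) = q1
d(q1, 1) = q2
d(q2, 1) = q2
d(q2, 0) = q1
d(q1, 1) = q2
d(q2, 0) = q1


q0 -> q1 -> q2 -> q2 -> q1 -> q2 -> q1


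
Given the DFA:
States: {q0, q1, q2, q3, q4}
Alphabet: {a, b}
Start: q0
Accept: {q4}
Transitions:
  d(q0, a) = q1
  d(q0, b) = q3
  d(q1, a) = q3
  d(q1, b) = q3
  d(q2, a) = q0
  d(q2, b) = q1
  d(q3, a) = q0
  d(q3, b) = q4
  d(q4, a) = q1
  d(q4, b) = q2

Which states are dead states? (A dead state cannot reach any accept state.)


Forward reachability from each state:
  q0 -> reaches accept state q4 (live)
  q1 -> reaches accept state q4 (live)
  q2 -> reaches accept state q4 (live)
  q3 -> reaches accept state q4 (live)
  q4 -> reaches accept state q4 (live)

None (all states can reach an accept state)


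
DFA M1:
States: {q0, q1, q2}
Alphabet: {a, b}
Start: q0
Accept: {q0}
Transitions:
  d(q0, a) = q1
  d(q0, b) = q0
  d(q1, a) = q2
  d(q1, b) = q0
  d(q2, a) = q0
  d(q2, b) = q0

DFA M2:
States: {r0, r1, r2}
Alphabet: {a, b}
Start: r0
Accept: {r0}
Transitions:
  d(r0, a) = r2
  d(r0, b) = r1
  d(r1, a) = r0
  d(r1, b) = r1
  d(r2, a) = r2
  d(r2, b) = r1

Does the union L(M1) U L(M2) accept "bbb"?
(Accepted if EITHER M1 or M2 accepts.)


M1: final=q0 accepted=True
M2: final=r1 accepted=False

Yes, union accepts


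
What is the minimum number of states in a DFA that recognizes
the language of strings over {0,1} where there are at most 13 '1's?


States: count = 0, 1, ..., 13 (all accepting; 14 states), plus a dead state for count > 13.
Total: 14 + 1 = 15.

15


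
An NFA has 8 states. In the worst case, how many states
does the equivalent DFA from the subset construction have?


Subset construction: one DFA state per subset of NFA states.
2^8 = 256

256


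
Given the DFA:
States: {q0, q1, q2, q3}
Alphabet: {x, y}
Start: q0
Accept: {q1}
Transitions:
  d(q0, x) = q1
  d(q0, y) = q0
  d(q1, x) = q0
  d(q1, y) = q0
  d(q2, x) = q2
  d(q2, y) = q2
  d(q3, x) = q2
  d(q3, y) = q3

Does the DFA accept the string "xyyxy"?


Trace: q0 -> q1 -> q0 -> q0 -> q1 -> q0
Final state: q0
Accept states: {q1}

No, rejected (final state q0 is not an accept state)


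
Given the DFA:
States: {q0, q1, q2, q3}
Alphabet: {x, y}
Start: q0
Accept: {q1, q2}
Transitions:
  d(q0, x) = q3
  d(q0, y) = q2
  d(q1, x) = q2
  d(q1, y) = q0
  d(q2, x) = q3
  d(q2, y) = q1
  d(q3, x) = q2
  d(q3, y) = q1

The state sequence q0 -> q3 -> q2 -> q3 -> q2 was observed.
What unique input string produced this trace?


Trace back each transition to find the symbol:
  q0 --[x]--> q3
  q3 --[x]--> q2
  q2 --[x]--> q3
  q3 --[x]--> q2

"xxxx"


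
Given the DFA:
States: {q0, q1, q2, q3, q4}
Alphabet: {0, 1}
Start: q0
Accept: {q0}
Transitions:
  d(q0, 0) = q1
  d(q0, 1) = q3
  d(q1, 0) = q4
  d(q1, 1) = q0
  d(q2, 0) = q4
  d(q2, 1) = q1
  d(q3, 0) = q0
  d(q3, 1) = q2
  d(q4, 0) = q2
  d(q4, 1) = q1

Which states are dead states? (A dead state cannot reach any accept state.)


Forward reachability from each state:
  q0 -> reaches accept state q0 (live)
  q1 -> reaches accept state q0 (live)
  q2 -> reaches accept state q0 (live)
  q3 -> reaches accept state q0 (live)
  q4 -> reaches accept state q0 (live)

None (all states can reach an accept state)


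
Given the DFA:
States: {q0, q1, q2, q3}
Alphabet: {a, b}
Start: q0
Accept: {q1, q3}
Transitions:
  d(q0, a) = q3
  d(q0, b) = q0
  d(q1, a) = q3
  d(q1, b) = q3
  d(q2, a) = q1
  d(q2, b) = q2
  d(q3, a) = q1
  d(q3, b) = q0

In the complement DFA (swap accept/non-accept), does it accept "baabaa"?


Trace: q0 -> q0 -> q3 -> q1 -> q3 -> q1 -> q3
Final: q3
Original accept: {q1, q3}
Complement: q3 is in original accept

No, complement rejects (original accepts)


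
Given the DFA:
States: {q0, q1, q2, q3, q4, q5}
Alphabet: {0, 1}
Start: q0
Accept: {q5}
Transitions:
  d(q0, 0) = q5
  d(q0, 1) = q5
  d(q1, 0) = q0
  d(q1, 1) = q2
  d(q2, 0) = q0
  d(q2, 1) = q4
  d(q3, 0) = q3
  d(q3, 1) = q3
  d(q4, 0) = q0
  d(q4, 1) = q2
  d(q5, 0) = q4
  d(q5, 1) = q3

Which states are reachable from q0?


BFS from q0:
  layer 0: {q0}
  layer 1: {q5}
  layer 2: {q3, q4}
  layer 3: {q2}

{q0, q2, q3, q4, q5}


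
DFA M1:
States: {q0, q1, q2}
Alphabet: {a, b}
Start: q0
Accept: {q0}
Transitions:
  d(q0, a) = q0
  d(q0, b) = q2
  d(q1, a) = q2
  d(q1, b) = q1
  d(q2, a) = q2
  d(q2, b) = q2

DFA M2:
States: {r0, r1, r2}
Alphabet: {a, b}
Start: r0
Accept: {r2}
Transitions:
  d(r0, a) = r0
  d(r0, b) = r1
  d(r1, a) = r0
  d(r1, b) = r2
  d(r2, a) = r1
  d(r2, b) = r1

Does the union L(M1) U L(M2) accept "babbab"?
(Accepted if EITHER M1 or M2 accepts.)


M1: final=q2 accepted=False
M2: final=r2 accepted=True

Yes, union accepts


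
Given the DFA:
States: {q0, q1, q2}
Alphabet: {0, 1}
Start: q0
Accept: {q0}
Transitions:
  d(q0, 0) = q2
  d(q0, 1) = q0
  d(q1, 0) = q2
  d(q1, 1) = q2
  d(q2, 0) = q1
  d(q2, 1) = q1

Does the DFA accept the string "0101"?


Trace: q0 -> q2 -> q1 -> q2 -> q1
Final state: q1
Accept states: {q0}

No, rejected (final state q1 is not an accept state)


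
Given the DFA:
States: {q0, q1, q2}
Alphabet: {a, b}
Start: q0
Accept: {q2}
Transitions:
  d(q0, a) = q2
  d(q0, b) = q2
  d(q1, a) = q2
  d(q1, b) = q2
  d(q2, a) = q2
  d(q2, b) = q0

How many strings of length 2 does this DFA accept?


Enumerating all length-2 strings:
  "aa" -> q2 [accept]
  "ab" -> q0 [reject]
  "ba" -> q2 [accept]
  "bb" -> q0 [reject]

2 out of 4


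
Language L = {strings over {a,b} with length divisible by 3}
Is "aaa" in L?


length = 3; 3 mod 3 = 0

Yes, "aaa" is in L


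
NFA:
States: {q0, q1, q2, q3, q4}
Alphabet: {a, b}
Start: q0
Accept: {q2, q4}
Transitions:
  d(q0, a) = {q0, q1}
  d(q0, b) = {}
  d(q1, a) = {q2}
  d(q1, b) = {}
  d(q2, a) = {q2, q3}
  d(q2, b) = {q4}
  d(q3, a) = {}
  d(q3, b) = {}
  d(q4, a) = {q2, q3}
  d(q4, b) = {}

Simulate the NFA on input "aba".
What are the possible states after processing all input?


Start: {q0}
  --a--> {q0, q1}
  --b--> {}
  --a--> {}

{} (empty set, no valid transitions)


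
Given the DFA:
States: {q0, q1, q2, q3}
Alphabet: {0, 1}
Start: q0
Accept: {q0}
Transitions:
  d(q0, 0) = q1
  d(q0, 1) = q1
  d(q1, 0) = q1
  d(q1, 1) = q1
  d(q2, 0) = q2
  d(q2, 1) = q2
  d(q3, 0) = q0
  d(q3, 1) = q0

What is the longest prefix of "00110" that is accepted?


Run the DFA, marking each prefix where the state is accepting:
  "" -> q0 [accept]
  "0" -> q1 [reject]
  "00" -> q1 [reject]
  "001" -> q1 [reject]
  "0011" -> q1 [reject]
  "00110" -> q1 [reject]

""


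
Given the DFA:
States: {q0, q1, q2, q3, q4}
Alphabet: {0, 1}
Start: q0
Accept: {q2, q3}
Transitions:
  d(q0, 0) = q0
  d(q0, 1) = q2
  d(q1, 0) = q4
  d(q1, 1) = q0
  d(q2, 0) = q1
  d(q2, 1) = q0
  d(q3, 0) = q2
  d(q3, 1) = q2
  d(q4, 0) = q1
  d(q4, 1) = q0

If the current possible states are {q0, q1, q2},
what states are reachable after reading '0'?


Apply transition on '0' from each current state:
  d(q0, 0) = q0
  d(q1, 0) = q4
  d(q2, 0) = q1

{q0, q1, q4}


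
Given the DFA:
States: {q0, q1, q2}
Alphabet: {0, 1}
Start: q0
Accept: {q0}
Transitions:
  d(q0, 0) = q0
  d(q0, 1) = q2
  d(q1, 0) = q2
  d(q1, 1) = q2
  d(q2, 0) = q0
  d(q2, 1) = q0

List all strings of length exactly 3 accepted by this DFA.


All strings of length 3: 8 total
Accepted: 5

"000", "010", "011", "100", "110"


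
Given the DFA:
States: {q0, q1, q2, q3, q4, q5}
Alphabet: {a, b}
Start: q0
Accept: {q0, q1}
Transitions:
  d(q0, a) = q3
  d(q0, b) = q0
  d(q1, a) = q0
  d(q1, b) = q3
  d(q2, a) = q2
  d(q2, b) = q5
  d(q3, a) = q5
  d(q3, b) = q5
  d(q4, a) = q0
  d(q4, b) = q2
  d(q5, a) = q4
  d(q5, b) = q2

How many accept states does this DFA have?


Accept states listed: {q0, q1}
Counting: q0(1) q1(2)

2


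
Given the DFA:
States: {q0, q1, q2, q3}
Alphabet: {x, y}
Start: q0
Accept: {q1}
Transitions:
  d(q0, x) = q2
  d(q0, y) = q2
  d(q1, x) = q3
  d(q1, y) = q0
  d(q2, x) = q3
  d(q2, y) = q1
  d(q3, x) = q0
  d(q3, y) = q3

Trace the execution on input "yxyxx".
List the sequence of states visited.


Input: yxyxx
d(q0, y) = q2
d(q2, x) = q3
d(q3, y) = q3
d(q3, x) = q0
d(q0, x) = q2


q0 -> q2 -> q3 -> q3 -> q0 -> q2


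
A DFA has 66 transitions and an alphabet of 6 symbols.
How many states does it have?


Each state has exactly one transition per symbol.
states = transitions / |alphabet| = 66 / 6 = 11

11


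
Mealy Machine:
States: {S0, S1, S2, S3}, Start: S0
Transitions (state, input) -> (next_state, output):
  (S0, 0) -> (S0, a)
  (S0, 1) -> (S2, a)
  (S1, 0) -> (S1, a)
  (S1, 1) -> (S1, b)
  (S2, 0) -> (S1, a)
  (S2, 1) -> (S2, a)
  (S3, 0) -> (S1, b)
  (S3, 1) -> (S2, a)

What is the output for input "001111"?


Step-by-step:
  (S0, 0) -> (S0, a)
  (S0, 0) -> (S0, a)
  (S0, 1) -> (S2, a)
  (S2, 1) -> (S2, a)
  (S2, 1) -> (S2, a)
  (S2, 1) -> (S2, a)

"aaaaaa"


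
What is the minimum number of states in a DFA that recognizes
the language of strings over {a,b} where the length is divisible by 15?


States track (length) mod 15.
Need 15 states: one per remainder 0..14; accept = remainder 0.

15


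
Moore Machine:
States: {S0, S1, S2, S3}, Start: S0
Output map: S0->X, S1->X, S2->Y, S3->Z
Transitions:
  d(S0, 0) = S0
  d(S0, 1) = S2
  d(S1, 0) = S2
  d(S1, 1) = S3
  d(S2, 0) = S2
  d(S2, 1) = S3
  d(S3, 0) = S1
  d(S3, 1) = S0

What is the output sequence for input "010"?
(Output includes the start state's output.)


Start: S0 (output X)
  --0--> S0 (output X)
  --1--> S2 (output Y)
  --0--> S2 (output Y)

"XXYY"


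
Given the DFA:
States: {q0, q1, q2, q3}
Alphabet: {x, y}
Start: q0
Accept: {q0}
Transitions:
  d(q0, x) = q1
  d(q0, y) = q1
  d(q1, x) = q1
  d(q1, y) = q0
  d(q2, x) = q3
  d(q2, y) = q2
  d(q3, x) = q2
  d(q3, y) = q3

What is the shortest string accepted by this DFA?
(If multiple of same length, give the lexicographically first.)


BFS by string length (lex-first path to each state shown):
  len 0: q0<-""
Found accept state at length 0.

"" (empty string)


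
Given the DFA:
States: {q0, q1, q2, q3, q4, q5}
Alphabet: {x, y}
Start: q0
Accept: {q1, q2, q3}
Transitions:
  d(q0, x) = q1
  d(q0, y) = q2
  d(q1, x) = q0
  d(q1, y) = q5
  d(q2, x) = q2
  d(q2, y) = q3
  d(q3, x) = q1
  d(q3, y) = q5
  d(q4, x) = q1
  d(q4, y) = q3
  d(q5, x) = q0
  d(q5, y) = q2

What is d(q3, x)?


Looking up transition d(q3, x)

q1


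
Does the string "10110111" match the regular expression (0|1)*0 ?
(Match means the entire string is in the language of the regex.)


|string| = 8; first = '1'; last = '1'

No, "10110111" does not match (0|1)*0


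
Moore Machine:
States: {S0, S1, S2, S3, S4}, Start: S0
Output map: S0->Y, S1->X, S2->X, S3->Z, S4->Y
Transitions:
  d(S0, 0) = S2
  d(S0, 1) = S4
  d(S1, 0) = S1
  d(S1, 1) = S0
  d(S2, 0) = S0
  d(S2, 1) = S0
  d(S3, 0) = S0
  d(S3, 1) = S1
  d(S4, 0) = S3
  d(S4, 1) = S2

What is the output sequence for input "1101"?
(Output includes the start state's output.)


Start: S0 (output Y)
  --1--> S4 (output Y)
  --1--> S2 (output X)
  --0--> S0 (output Y)
  --1--> S4 (output Y)

"YYXYY"


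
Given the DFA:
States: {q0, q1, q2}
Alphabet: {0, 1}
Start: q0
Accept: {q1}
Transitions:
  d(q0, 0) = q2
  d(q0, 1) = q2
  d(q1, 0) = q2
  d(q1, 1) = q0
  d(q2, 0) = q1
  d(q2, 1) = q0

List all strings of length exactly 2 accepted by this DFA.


All strings of length 2: 4 total
Accepted: 2

"00", "10"


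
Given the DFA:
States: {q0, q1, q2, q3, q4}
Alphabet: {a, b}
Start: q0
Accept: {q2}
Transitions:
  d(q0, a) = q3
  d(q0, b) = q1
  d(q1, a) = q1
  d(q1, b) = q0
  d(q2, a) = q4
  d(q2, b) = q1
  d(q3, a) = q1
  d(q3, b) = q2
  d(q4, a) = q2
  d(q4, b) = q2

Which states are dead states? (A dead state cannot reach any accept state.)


Forward reachability from each state:
  q0 -> reaches accept state q2 (live)
  q1 -> reaches accept state q2 (live)
  q2 -> reaches accept state q2 (live)
  q3 -> reaches accept state q2 (live)
  q4 -> reaches accept state q2 (live)

None (all states can reach an accept state)


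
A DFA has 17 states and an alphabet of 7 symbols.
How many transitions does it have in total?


Each state has exactly one transition per symbol.
17 * 7 = 119

119


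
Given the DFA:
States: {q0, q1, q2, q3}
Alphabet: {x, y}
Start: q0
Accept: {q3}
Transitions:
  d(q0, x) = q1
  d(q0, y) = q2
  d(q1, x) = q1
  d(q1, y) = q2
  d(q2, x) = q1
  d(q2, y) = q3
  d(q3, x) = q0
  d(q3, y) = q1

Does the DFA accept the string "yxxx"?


Trace: q0 -> q2 -> q1 -> q1 -> q1
Final state: q1
Accept states: {q3}

No, rejected (final state q1 is not an accept state)


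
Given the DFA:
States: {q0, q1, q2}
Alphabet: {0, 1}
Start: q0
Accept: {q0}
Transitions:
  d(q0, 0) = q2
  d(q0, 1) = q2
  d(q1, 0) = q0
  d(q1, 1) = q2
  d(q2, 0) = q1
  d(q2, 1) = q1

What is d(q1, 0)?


Looking up transition d(q1, 0)

q0


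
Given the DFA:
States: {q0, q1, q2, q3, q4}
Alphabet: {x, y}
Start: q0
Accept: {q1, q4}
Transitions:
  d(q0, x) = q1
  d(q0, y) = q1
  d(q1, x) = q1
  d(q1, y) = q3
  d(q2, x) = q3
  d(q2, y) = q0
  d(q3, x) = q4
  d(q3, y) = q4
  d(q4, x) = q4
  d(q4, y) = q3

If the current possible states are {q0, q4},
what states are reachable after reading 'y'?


Apply transition on 'y' from each current state:
  d(q0, y) = q1
  d(q4, y) = q3

{q1, q3}


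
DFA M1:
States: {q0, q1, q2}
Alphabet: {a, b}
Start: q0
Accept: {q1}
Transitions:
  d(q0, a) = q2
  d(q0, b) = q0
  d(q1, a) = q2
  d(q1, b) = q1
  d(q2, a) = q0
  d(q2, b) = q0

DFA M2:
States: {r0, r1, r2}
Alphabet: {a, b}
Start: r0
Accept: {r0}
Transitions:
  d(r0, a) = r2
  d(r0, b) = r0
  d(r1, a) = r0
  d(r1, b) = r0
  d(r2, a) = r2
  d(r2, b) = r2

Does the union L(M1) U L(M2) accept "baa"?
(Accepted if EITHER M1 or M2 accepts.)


M1: final=q0 accepted=False
M2: final=r2 accepted=False

No, union rejects (neither accepts)


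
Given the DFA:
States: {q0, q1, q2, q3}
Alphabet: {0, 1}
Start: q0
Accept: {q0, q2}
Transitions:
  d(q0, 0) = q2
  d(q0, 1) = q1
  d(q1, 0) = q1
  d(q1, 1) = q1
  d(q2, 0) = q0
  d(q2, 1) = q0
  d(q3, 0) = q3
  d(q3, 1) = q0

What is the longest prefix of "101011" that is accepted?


Run the DFA, marking each prefix where the state is accepting:
  "" -> q0 [accept]
  "1" -> q1 [reject]
  "10" -> q1 [reject]
  "101" -> q1 [reject]
  "1010" -> q1 [reject]
  "10101" -> q1 [reject]
  "101011" -> q1 [reject]

""


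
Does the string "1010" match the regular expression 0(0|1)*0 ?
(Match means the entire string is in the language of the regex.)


|string| = 4; first = '1'; last = '0'

No, "1010" does not match 0(0|1)*0


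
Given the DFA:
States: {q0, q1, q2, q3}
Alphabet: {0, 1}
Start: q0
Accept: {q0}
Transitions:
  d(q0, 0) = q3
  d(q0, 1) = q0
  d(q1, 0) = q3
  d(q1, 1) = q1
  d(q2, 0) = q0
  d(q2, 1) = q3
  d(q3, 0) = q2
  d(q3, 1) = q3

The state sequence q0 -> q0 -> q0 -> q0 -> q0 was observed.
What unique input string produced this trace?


Trace back each transition to find the symbol:
  q0 --[1]--> q0
  q0 --[1]--> q0
  q0 --[1]--> q0
  q0 --[1]--> q0

"1111"


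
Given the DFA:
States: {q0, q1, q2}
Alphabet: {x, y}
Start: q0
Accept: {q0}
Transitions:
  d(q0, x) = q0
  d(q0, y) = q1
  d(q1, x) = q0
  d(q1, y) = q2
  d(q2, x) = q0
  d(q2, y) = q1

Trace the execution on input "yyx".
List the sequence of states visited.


Input: yyx
d(q0, y) = q1
d(q1, y) = q2
d(q2, x) = q0


q0 -> q1 -> q2 -> q0


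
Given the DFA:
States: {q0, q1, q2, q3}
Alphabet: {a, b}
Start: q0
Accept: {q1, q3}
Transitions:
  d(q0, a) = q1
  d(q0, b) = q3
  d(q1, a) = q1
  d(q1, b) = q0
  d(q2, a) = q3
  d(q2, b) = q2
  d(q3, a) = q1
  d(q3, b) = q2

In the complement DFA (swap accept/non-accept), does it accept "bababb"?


Trace: q0 -> q3 -> q1 -> q0 -> q1 -> q0 -> q3
Final: q3
Original accept: {q1, q3}
Complement: q3 is in original accept

No, complement rejects (original accepts)


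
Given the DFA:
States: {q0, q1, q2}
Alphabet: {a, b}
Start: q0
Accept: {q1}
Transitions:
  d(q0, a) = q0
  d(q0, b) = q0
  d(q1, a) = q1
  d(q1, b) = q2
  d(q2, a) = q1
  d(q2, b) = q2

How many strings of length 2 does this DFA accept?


Enumerating all length-2 strings:
  "aa" -> q0 [reject]
  "ab" -> q0 [reject]
  "ba" -> q0 [reject]
  "bb" -> q0 [reject]

0 out of 4


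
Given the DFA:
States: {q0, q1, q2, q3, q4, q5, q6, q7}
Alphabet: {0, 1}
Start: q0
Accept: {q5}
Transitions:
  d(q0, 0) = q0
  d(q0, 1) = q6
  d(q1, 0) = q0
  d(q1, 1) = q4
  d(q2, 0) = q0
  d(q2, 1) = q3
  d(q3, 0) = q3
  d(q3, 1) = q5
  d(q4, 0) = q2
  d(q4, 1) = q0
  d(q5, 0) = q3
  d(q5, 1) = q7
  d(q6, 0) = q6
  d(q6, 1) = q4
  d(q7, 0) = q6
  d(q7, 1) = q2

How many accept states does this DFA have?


Accept states listed: {q5}
Counting: q5(1)

1


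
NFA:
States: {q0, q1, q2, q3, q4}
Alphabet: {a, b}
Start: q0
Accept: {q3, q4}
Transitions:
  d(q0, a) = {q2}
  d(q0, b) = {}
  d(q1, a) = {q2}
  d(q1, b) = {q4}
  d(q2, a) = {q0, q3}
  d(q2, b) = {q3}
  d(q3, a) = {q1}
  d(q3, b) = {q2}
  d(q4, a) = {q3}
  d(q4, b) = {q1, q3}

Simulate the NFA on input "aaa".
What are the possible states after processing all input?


Start: {q0}
  --a--> {q2}
  --a--> {q0, q3}
  --a--> {q1, q2}

{q1, q2}


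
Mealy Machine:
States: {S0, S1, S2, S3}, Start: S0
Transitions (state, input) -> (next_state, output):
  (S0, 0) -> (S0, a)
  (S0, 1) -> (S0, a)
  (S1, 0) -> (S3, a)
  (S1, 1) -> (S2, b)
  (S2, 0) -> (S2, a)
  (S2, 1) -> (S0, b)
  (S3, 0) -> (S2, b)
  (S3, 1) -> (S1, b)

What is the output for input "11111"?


Step-by-step:
  (S0, 1) -> (S0, a)
  (S0, 1) -> (S0, a)
  (S0, 1) -> (S0, a)
  (S0, 1) -> (S0, a)
  (S0, 1) -> (S0, a)

"aaaaa"


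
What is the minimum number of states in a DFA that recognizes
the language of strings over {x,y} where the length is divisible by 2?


States track (length) mod 2.
Need 2 states: one per remainder 0..1; accept = remainder 0.

2


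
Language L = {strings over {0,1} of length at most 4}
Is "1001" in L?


length = 4

Yes, "1001" is in L


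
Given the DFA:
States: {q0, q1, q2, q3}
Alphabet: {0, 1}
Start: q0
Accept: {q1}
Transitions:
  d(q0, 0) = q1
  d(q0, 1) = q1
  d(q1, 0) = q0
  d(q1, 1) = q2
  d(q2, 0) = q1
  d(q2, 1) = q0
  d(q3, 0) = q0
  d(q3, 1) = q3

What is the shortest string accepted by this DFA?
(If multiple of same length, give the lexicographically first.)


BFS by string length (lex-first path to each state shown):
  len 0: q0<-""
  len 1: q1<-"0"
Found accept state at length 1.

"0"


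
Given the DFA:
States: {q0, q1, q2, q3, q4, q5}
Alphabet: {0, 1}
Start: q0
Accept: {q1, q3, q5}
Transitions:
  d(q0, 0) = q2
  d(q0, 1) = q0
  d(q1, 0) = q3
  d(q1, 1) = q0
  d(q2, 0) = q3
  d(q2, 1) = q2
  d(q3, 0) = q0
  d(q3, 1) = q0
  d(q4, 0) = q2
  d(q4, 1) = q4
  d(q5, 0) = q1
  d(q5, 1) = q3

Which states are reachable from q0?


BFS from q0:
  layer 0: {q0}
  layer 1: {q2}
  layer 2: {q3}

{q0, q2, q3}


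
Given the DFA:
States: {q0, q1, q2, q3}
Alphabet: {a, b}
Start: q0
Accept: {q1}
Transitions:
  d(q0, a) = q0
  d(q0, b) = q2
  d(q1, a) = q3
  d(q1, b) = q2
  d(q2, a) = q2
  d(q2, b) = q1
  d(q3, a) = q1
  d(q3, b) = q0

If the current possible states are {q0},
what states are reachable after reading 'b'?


Apply transition on 'b' from each current state:
  d(q0, b) = q2

{q2}


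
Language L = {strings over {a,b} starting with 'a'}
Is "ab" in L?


first symbol = 'a'

Yes, "ab" is in L


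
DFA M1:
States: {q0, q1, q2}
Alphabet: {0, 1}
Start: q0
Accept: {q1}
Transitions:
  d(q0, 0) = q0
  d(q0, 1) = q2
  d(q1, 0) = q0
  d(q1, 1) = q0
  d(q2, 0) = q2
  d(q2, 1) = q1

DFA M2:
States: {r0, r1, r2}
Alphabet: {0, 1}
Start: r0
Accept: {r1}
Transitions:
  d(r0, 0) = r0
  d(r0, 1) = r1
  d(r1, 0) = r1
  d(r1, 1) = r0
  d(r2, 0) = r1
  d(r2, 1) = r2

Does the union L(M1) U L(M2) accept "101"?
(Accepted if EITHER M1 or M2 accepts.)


M1: final=q1 accepted=True
M2: final=r0 accepted=False

Yes, union accepts


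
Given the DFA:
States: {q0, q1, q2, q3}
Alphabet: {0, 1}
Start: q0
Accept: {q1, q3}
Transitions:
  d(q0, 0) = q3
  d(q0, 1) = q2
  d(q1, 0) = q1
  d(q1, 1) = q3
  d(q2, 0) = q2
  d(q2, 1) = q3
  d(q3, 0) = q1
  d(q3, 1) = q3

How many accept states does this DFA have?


Accept states listed: {q1, q3}
Counting: q1(1) q3(2)

2


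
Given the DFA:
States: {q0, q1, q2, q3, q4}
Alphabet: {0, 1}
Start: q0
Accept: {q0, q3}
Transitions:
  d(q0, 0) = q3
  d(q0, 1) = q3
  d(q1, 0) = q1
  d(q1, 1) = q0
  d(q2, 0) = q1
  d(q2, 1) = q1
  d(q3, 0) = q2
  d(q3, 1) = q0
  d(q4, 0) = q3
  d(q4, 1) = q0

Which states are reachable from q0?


BFS from q0:
  layer 0: {q0}
  layer 1: {q3}
  layer 2: {q2}
  layer 3: {q1}

{q0, q1, q2, q3}


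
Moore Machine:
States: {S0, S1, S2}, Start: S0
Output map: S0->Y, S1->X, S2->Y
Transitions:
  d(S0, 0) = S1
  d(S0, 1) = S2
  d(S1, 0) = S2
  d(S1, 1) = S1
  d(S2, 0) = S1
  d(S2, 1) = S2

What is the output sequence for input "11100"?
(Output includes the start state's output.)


Start: S0 (output Y)
  --1--> S2 (output Y)
  --1--> S2 (output Y)
  --1--> S2 (output Y)
  --0--> S1 (output X)
  --0--> S2 (output Y)

"YYYYXY"


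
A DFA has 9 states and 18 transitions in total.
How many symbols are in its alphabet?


Each state has exactly one transition per symbol.
|alphabet| = transitions / states = 18 / 9 = 2

2


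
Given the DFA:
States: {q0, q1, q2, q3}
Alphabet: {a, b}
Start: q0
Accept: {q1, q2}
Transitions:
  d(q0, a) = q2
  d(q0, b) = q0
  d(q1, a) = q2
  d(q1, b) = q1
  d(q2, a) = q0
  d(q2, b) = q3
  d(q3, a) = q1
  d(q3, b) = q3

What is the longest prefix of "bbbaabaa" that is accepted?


Run the DFA, marking each prefix where the state is accepting:
  "" -> q0 [reject]
  "b" -> q0 [reject]
  "bb" -> q0 [reject]
  "bbb" -> q0 [reject]
  "bbba" -> q2 [accept]
  "bbbaa" -> q0 [reject]
  "bbbaab" -> q0 [reject]
  "bbbaaba" -> q2 [accept]
  "bbbaabaa" -> q0 [reject]

"bbbaaba"


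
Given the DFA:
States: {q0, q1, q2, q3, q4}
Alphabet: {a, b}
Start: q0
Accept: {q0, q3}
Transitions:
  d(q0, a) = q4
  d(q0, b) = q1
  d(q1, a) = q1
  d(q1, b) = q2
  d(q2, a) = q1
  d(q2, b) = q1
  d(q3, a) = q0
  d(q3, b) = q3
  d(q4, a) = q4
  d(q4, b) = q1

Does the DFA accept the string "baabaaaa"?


Trace: q0 -> q1 -> q1 -> q1 -> q2 -> q1 -> q1 -> q1 -> q1
Final state: q1
Accept states: {q0, q3}

No, rejected (final state q1 is not an accept state)


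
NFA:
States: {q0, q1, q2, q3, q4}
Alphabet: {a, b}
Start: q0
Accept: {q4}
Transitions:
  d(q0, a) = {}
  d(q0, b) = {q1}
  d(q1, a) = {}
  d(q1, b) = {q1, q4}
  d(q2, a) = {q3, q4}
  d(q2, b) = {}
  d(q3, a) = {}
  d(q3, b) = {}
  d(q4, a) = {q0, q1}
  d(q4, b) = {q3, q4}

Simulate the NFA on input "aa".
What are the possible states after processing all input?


Start: {q0}
  --a--> {}
  --a--> {}

{} (empty set, no valid transitions)


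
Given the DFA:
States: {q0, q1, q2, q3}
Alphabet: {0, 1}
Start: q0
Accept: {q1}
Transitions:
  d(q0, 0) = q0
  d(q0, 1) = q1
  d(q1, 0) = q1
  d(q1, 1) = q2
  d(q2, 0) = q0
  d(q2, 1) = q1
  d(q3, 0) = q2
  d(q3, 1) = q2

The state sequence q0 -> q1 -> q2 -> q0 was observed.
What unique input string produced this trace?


Trace back each transition to find the symbol:
  q0 --[1]--> q1
  q1 --[1]--> q2
  q2 --[0]--> q0

"110"


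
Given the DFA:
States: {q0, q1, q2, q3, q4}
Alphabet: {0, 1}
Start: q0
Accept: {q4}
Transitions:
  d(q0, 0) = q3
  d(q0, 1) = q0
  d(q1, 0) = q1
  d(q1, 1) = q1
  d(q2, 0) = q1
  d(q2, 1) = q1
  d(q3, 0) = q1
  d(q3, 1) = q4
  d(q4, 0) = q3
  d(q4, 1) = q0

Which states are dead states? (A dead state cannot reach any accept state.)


Forward reachability from each state:
  q0 -> reaches accept state q4 (live)
  q1 -> reaches {q1}, no accept state (dead)
  q2 -> reaches {q1, q2}, no accept state (dead)
  q3 -> reaches accept state q4 (live)
  q4 -> reaches accept state q4 (live)

{q1, q2}


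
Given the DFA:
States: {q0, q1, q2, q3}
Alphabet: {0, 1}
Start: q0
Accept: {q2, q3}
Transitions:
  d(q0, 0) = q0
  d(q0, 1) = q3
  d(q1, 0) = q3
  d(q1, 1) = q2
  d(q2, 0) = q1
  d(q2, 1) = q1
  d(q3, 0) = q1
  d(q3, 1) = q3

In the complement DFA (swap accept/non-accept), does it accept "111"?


Trace: q0 -> q3 -> q3 -> q3
Final: q3
Original accept: {q2, q3}
Complement: q3 is in original accept

No, complement rejects (original accepts)


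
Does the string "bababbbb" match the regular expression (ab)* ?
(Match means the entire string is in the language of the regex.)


|string| = 8; first = 'b'; last = 'b'

No, "bababbbb" does not match (ab)*


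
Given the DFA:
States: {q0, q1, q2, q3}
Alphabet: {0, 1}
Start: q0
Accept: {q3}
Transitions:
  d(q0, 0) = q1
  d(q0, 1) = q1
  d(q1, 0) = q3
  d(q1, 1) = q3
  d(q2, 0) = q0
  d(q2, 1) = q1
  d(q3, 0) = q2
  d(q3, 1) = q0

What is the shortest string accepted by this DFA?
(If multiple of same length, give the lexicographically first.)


BFS by string length (lex-first path to each state shown):
  len 0: q0<-""
  len 1: q1<-"0"
  len 2: q3<-"00"
Found accept state at length 2.

"00"


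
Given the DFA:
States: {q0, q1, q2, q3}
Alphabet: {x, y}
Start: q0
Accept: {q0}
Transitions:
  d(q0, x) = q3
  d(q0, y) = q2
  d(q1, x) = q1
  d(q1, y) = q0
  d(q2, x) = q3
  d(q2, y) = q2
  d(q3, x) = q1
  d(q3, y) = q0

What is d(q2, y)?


Looking up transition d(q2, y)

q2


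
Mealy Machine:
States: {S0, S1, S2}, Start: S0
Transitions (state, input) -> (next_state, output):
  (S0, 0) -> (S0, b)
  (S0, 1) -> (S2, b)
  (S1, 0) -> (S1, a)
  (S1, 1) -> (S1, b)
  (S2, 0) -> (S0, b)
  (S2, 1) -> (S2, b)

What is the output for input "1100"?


Step-by-step:
  (S0, 1) -> (S2, b)
  (S2, 1) -> (S2, b)
  (S2, 0) -> (S0, b)
  (S0, 0) -> (S0, b)

"bbbb"


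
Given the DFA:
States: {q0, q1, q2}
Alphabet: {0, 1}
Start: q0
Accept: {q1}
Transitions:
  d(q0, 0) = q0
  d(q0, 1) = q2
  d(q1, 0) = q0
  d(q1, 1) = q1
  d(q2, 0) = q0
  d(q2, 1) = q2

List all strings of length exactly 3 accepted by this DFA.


All strings of length 3: 8 total
Accepted: 0

None


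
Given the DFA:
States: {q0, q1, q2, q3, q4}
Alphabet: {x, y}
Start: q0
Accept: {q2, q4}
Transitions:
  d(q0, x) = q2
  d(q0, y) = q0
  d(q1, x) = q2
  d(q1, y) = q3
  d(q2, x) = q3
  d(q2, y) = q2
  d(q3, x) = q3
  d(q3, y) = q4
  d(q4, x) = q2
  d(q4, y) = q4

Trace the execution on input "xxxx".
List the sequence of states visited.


Input: xxxx
d(q0, x) = q2
d(q2, x) = q3
d(q3, x) = q3
d(q3, x) = q3


q0 -> q2 -> q3 -> q3 -> q3


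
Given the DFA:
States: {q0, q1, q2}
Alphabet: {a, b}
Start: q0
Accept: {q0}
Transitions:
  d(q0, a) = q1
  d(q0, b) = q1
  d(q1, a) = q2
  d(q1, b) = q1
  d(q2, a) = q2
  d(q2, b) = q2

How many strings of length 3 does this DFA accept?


Enumerating all length-3 strings:
  "aaa" -> q2 [reject]
  "aab" -> q2 [reject]
  "aba" -> q2 [reject]
  "abb" -> q1 [reject]
  "baa" -> q2 [reject]
  "bab" -> q2 [reject]
  "bba" -> q2 [reject]
  "bbb" -> q1 [reject]

0 out of 8


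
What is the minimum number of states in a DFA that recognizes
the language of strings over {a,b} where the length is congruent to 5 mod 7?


States track (length) mod 7.
Need 7 states: one per remainder 0..6; accept = remainder 5.

7


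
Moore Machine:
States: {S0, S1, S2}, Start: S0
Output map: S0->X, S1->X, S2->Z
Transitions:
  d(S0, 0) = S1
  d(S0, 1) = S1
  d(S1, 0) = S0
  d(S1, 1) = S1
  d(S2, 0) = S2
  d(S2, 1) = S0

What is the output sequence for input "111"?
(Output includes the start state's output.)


Start: S0 (output X)
  --1--> S1 (output X)
  --1--> S1 (output X)
  --1--> S1 (output X)

"XXXX"


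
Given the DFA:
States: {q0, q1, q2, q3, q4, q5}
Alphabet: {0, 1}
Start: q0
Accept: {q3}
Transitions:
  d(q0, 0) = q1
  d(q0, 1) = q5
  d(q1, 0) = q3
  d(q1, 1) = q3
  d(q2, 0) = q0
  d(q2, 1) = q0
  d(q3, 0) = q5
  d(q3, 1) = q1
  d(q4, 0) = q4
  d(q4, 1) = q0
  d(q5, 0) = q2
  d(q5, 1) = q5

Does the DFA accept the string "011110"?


Trace: q0 -> q1 -> q3 -> q1 -> q3 -> q1 -> q3
Final state: q3
Accept states: {q3}

Yes, accepted (final state q3 is an accept state)


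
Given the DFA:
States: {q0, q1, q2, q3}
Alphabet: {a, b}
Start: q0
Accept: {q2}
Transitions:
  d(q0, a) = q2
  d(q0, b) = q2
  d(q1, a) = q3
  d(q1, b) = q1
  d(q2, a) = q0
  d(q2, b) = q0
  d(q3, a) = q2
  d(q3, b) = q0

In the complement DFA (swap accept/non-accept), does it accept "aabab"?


Trace: q0 -> q2 -> q0 -> q2 -> q0 -> q2
Final: q2
Original accept: {q2}
Complement: q2 is in original accept

No, complement rejects (original accepts)


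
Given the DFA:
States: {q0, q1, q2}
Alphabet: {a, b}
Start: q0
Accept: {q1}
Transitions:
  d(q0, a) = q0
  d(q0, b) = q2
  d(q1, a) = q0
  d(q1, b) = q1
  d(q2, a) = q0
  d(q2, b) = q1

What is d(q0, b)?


Looking up transition d(q0, b)

q2


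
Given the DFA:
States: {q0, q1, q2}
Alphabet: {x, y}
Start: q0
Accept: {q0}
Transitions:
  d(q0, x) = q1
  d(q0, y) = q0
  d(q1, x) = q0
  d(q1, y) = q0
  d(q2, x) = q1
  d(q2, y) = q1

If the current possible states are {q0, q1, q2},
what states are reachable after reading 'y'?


Apply transition on 'y' from each current state:
  d(q0, y) = q0
  d(q1, y) = q0
  d(q2, y) = q1

{q0, q1}


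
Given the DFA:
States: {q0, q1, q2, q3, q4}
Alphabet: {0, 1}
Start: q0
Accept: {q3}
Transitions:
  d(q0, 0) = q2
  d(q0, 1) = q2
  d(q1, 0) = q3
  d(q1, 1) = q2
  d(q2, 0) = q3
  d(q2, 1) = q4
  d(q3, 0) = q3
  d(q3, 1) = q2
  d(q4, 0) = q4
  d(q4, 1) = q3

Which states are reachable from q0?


BFS from q0:
  layer 0: {q0}
  layer 1: {q2}
  layer 2: {q3, q4}

{q0, q2, q3, q4}


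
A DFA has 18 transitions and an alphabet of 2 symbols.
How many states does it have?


Each state has exactly one transition per symbol.
states = transitions / |alphabet| = 18 / 2 = 9

9


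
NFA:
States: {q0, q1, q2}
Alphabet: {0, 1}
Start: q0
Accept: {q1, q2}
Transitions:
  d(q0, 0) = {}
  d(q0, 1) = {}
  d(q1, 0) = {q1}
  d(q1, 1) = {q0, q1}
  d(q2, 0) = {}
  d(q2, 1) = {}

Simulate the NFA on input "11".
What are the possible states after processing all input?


Start: {q0}
  --1--> {}
  --1--> {}

{} (empty set, no valid transitions)


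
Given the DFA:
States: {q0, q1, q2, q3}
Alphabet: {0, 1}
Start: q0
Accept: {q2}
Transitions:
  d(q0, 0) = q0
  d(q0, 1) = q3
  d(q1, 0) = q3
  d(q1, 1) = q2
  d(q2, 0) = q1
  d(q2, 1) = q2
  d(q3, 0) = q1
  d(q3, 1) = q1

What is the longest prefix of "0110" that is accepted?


Run the DFA, marking each prefix where the state is accepting:
  "" -> q0 [reject]
  "0" -> q0 [reject]
  "01" -> q3 [reject]
  "011" -> q1 [reject]
  "0110" -> q3 [reject]

No prefix is accepted


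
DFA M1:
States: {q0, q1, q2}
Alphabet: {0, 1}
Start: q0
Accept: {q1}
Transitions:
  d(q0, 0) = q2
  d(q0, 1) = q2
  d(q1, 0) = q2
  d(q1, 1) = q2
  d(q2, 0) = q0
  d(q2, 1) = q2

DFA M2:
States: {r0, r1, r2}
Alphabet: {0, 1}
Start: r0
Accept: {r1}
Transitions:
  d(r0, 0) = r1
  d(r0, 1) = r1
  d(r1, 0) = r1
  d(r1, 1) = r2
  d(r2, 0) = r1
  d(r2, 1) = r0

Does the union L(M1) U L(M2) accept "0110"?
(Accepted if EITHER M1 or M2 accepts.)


M1: final=q0 accepted=False
M2: final=r1 accepted=True

Yes, union accepts


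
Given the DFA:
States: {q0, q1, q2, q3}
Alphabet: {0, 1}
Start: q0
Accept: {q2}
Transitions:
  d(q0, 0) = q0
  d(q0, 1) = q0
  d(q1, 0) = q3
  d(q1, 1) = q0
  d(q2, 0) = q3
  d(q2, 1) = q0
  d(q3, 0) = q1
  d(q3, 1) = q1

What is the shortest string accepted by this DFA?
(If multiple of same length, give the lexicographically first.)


BFS by string length (lex-first path to each state shown):
  len 0: q0<-""
  len 1: q0<-"0"
  len 2: q0<-"00"
  len 3: q0<-"000"
  len 4: q0<-"0000"
  len 5: q0<-"00000"
  len 6: q0<-"000000"
  len 7: q0<-"0000000"
  len 8: q0<-"00000000"

No string accepted (empty language)


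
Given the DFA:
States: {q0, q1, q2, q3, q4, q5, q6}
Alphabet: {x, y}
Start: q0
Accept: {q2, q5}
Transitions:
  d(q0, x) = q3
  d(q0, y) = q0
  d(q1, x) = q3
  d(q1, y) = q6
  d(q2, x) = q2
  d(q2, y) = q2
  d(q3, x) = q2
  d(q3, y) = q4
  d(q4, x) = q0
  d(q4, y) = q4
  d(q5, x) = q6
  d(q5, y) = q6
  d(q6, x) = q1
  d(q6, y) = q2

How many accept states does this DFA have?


Accept states listed: {q2, q5}
Counting: q2(1) q5(2)

2


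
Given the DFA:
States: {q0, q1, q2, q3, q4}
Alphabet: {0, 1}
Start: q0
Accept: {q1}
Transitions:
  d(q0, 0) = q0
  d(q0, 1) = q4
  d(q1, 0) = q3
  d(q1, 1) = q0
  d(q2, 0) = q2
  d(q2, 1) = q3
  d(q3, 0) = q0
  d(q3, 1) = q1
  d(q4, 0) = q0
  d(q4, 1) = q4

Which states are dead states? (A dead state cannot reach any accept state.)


Forward reachability from each state:
  q0 -> reaches {q0, q4}, no accept state (dead)
  q1 -> reaches accept state q1 (live)
  q2 -> reaches accept state q1 (live)
  q3 -> reaches accept state q1 (live)
  q4 -> reaches {q0, q4}, no accept state (dead)

{q0, q4}


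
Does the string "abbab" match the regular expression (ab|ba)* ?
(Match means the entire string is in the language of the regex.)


|string| = 5; first = 'a'; last = 'b'

No, "abbab" does not match (ab|ba)*


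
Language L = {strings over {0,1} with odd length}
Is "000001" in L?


length = 6; 6 mod 2 = 0

No, "000001" is not in L


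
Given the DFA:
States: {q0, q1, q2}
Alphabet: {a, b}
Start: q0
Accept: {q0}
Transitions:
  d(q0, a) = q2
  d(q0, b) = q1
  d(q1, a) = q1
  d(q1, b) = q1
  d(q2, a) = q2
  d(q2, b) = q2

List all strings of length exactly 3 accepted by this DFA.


All strings of length 3: 8 total
Accepted: 0

None


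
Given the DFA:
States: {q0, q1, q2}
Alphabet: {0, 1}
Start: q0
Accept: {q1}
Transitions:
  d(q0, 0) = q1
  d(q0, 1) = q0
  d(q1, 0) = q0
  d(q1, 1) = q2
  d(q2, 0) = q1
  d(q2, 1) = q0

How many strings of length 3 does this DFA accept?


Enumerating all length-3 strings:
  "000" -> q1 [accept]
  "001" -> q0 [reject]
  "010" -> q1 [accept]
  "011" -> q0 [reject]
  "100" -> q0 [reject]
  "101" -> q2 [reject]
  "110" -> q1 [accept]
  "111" -> q0 [reject]

3 out of 8


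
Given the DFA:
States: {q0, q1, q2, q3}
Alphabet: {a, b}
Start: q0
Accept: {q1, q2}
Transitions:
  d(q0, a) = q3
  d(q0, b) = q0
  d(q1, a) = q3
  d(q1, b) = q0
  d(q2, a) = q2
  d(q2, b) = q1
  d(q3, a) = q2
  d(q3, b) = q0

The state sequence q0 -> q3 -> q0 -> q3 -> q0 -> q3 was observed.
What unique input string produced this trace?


Trace back each transition to find the symbol:
  q0 --[a]--> q3
  q3 --[b]--> q0
  q0 --[a]--> q3
  q3 --[b]--> q0
  q0 --[a]--> q3

"ababa"


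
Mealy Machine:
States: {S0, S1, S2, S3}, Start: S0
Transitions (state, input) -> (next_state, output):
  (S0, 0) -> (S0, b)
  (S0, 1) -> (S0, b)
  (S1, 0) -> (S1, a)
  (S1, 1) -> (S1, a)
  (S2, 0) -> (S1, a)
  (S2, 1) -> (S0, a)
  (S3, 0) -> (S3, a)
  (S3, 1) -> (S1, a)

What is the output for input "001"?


Step-by-step:
  (S0, 0) -> (S0, b)
  (S0, 0) -> (S0, b)
  (S0, 1) -> (S0, b)

"bbb"


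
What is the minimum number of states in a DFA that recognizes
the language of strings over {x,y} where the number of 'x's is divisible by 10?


States track (count of 'x') mod 10.
Need 10 states: one per remainder 0..9; accept = remainder 0.

10


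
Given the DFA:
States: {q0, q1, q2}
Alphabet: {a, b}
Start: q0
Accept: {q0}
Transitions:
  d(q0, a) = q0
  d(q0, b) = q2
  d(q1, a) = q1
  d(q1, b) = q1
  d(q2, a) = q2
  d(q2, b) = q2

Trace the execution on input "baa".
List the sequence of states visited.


Input: baa
d(q0, b) = q2
d(q2, a) = q2
d(q2, a) = q2


q0 -> q2 -> q2 -> q2


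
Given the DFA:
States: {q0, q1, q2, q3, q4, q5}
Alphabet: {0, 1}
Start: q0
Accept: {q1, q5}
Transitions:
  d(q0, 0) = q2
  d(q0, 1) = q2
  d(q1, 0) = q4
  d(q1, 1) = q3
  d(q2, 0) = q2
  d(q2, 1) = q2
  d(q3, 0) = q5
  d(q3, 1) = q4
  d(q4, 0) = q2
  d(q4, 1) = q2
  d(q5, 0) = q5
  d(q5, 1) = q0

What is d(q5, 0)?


Looking up transition d(q5, 0)

q5


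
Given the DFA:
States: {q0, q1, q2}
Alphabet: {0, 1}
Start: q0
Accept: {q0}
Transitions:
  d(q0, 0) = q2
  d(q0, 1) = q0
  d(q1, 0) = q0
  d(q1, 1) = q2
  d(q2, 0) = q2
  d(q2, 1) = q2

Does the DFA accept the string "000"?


Trace: q0 -> q2 -> q2 -> q2
Final state: q2
Accept states: {q0}

No, rejected (final state q2 is not an accept state)


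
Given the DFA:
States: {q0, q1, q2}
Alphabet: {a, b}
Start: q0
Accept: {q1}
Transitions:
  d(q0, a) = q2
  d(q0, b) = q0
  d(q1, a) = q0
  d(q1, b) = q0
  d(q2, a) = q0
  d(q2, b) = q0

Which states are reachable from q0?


BFS from q0:
  layer 0: {q0}
  layer 1: {q2}

{q0, q2}


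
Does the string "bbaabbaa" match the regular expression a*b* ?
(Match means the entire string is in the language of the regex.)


|string| = 8; first = 'b'; last = 'a'

No, "bbaabbaa" does not match a*b*


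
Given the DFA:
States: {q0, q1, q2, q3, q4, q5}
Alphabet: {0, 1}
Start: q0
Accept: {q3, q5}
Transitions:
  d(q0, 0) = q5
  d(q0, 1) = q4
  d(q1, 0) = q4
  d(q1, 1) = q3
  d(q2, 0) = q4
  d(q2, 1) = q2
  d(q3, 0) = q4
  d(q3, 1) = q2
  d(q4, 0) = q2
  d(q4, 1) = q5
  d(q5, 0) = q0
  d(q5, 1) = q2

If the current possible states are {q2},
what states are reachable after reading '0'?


Apply transition on '0' from each current state:
  d(q2, 0) = q4

{q4}


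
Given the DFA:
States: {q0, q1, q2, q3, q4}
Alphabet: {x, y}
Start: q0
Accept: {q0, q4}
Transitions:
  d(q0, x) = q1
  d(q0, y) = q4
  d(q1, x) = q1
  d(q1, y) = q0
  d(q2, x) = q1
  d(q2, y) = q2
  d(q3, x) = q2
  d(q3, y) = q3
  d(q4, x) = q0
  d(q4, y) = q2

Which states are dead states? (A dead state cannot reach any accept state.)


Forward reachability from each state:
  q0 -> reaches accept state q0 (live)
  q1 -> reaches accept state q0 (live)
  q2 -> reaches accept state q0 (live)
  q3 -> reaches accept state q0 (live)
  q4 -> reaches accept state q0 (live)

None (all states can reach an accept state)


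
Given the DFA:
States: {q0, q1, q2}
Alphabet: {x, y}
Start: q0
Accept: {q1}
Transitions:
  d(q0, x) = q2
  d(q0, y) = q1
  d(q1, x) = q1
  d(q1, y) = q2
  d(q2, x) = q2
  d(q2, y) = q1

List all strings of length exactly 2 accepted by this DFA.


All strings of length 2: 4 total
Accepted: 2

"xy", "yx"


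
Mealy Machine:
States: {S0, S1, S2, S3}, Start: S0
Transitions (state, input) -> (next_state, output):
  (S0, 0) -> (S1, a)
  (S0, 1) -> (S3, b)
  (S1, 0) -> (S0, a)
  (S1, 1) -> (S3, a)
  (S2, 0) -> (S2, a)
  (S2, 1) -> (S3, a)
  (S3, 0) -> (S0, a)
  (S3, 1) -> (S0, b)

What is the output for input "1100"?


Step-by-step:
  (S0, 1) -> (S3, b)
  (S3, 1) -> (S0, b)
  (S0, 0) -> (S1, a)
  (S1, 0) -> (S0, a)

"bbaa"


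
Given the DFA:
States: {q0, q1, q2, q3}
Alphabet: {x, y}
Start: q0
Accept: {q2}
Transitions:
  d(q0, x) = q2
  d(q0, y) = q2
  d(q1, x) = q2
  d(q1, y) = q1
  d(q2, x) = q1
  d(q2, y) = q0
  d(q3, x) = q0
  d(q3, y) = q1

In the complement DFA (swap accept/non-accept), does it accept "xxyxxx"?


Trace: q0 -> q2 -> q1 -> q1 -> q2 -> q1 -> q2
Final: q2
Original accept: {q2}
Complement: q2 is in original accept

No, complement rejects (original accepts)


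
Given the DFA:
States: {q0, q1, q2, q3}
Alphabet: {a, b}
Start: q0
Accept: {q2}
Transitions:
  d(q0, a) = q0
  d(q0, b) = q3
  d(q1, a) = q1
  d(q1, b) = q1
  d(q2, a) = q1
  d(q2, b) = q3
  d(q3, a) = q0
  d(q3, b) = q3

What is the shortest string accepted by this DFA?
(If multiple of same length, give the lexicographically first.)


BFS by string length (lex-first path to each state shown):
  len 0: q0<-""
  len 1: q0<-"a", q3<-"b"
  len 2: q0<-"aa", q3<-"ab"
  len 3: q0<-"aaa", q3<-"aab"
  len 4: q0<-"aaaa", q3<-"aaab"
  len 5: q0<-"aaaaa", q3<-"aaaab"
  len 6: q0<-"aaaaaa", q3<-"aaaaab"
  len 7: q0<-"aaaaaaa", q3<-"aaaaaab"
  len 8: q0<-"aaaaaaaa", q3<-"aaaaaaab"

No string accepted (empty language)
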